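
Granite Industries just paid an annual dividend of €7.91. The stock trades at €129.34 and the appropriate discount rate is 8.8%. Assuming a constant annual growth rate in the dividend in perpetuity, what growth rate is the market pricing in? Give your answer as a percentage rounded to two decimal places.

P = D₀(1+g)/(r−g) ⇒ P(r−g) = D₀(1+g) ⇒ g(P+D₀) = P·r − D₀
g = (P·r − D₀)/(P + D₀) = (€129.34×0.088 − €7.91) / (€129.34 + €7.91) = 0.025296

2.53%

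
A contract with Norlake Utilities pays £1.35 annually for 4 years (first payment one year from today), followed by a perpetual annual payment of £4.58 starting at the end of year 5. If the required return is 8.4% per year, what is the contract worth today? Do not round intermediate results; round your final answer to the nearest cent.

£43.92

PV of 4-year annuity: £1.35 × [1 − (1+0.084)^−4] / 0.084 = 4.43185
Perpetuity value at year 4: £4.58 / 0.084 = 54.52381
PV of perpetuity: 54.52381 / (1+0.084)^4 = 39.48836
Total PV = 4.43185 + 39.48836 = 43.92020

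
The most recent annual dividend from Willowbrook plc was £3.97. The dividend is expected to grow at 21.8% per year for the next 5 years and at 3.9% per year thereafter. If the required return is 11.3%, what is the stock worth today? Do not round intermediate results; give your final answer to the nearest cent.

D_1 = 4.83546
D_2 = 5.88959
D_3 = 7.17352
D_4 = 8.73735
D_5 = 10.64209
Terminal value at year 5: TV = D_5×(1+g_2)/(r−g_2) = 11.05713/0.074 = 149.42070
P_0 = D_1/(1+r)^1 + D_2/(1+r)^2 + D_3/(1+r)^3 + D_4/(1+r)^4 + D_5/(1+r)^5 + TV/(1+r)^5
    = 4.34453 + 4.75439 + 5.20292 + 5.69376 + 6.23090 + 87.48527 = 113.71177

£113.71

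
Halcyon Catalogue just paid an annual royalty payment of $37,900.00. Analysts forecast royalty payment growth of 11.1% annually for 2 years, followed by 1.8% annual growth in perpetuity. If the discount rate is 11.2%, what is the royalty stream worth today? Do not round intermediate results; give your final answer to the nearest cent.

$485408.83

D_1 = 42106.90000
D_2 = 46780.76590
Terminal value at year 2: TV = D_2×(1+g_2)/(r−g_2) = 47622.81969/0.094 = 506625.74134
P_0 = D_1/(1+r)^1 + D_2/(1+r)^2 + TV/(1+r)^2
    = 37865.91727 + 37831.86518 + 409711.05059 = 485408.83304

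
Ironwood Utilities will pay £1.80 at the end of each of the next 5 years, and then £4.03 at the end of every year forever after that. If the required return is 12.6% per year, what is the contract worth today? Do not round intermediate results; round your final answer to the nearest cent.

£24.06

PV of 5-year annuity: £1.80 × [1 − (1+0.126)^−5] / 0.126 = 6.39330
Perpetuity value at year 5: £4.03 / 0.126 = 31.98413
PV of perpetuity: 31.98413 / (1+0.126)^5 = 17.67024
Total PV = 6.39330 + 17.67024 = 24.06354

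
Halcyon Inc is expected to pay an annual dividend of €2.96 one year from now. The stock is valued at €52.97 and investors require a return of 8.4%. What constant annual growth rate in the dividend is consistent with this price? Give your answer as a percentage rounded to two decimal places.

P = D₁/(r−g) ⇒ g = r − D₁/P = 0.084 − €2.96/€52.97 = 0.028119

2.81%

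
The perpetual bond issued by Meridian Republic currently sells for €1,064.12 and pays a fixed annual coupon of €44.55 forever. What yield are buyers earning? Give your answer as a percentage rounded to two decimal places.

4.19%

P = C/r ⇒ r = C/P = €44.55/€1,064.12 = 0.041866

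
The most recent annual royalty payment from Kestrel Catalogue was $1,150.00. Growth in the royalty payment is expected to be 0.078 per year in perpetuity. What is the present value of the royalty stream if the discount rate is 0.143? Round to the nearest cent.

$19072.31

D₁ = D₀ × (1 + g) = $1,150.00 × 1.078 = $1,239.7000
Growing perpetuity: P = D₁ / (r − g) = $1,239.7000 / (0.143 − 0.078) = $19,072.31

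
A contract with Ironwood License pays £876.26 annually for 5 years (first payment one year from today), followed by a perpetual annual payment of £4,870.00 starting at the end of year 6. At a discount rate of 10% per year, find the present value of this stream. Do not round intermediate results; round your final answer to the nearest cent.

£33560.58

PV of 5-year annuity: £876.26 × [1 − (1+0.1)^−5] / 0.1 = 3321.71481
Perpetuity value at year 5: £4,870.00 / 0.1 = 48700.00000
PV of perpetuity: 48700.00000 / (1+0.1)^5 = 30238.86843
Total PV = 3321.71481 + 30238.86843 = 33560.58325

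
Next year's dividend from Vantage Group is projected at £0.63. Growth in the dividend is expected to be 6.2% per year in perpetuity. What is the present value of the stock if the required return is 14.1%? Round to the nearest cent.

Growing perpetuity: P = D₁ / (r − g) = £0.6300 / (0.141 − 0.062) = £7.97

£7.97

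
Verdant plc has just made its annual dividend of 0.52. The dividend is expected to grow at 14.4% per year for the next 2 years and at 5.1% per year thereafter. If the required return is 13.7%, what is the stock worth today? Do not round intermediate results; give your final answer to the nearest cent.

D_1 = 0.59488
D_2 = 0.68054
Terminal value at year 2: TV = D_2×(1+g_2)/(r−g_2) = 0.71525/0.086 = 8.31687
P_0 = D_1/(1+r)^1 + D_2/(1+r)^2 + TV/(1+r)^2
    = 0.52320 + 0.52642 + 6.43337 = 7.48300

7.48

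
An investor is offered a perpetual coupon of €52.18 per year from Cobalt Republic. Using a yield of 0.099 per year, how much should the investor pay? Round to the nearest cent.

€527.07

Level perpetuity: PV = C / r = €52.18 / 0.099 = €527.07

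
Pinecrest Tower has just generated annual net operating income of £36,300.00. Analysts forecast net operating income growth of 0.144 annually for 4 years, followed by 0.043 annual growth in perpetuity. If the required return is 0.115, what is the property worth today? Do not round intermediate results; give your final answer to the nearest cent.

D_1 = 41527.20000
D_2 = 47507.11680
D_3 = 54348.14162
D_4 = 62174.27401
Terminal value at year 4: TV = D_4×(1+g_2)/(r−g_2) = 64847.76779/0.072 = 900663.44160
P_0 = D_1/(1+r)^1 + D_2/(1+r)^2 + D_3/(1+r)^3 + D_4/(1+r)^4 + TV/(1+r)^4
    = 37244.12556 + 38212.80685 + 39206.68255 + 40226.40792 + 582724.21477 = 737614.23765

£737614.24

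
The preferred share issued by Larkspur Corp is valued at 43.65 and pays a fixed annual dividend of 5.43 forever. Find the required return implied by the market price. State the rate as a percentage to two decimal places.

12.44%

P = C/r ⇒ r = C/P = 5.43/43.65 = 0.124399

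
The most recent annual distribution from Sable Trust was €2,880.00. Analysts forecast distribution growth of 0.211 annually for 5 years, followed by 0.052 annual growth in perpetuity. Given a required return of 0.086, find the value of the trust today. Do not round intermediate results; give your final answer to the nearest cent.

€173843.24

D_1 = 3487.68000
D_2 = 4223.58048
D_3 = 5114.75596
D_4 = 6193.96947
D_5 = 7500.89703
Terminal value at year 5: TV = D_5×(1+g_2)/(r−g_2) = 7890.94367/0.034 = 232086.57860
P_0 = D_1/(1+r)^1 + D_2/(1+r)^2 + D_3/(1+r)^3 + D_4/(1+r)^4 + D_5/(1+r)^5 + TV/(1+r)^5
    = 3211.49171 + 3581.13855 + 3993.33221 + 4452.96990 + 4965.51247 + 153638.79772 = 173843.24256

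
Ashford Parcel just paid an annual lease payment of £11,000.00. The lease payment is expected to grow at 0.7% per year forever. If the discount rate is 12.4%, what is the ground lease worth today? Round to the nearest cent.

D₁ = D₀ × (1 + g) = £11,000.00 × 1.007 = £11,077.0000
Growing perpetuity: P = D₁ / (r − g) = £11,077.0000 / (0.124 − 0.007) = £94,675.21

£94675.21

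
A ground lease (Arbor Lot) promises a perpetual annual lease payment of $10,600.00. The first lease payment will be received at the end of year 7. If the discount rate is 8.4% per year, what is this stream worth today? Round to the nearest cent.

Value at end of year 6: C / r = $10,600.00 / 0.084 = $126,190.4762
Discount to today: PV = $126,190.4762 / (1 + 0.084)^6 = $126,190.4762 / 1.622466 = $77,776.95

$77776.95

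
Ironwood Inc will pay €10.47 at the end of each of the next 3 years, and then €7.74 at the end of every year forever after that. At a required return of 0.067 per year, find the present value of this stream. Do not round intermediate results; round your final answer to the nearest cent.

€122.73

PV of 3-year annuity: €10.47 × [1 − (1+0.067)^−3] / 0.067 = 27.62789
Perpetuity value at year 3: €7.74 / 0.067 = 115.52239
PV of perpetuity: 115.52239 / (1+0.067)^3 = 95.09833
Total PV = 27.62789 + 95.09833 = 122.72622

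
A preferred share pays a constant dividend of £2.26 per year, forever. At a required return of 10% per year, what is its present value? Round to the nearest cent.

Level perpetuity: PV = C / r = £2.26 / 0.1 = £22.60

£22.60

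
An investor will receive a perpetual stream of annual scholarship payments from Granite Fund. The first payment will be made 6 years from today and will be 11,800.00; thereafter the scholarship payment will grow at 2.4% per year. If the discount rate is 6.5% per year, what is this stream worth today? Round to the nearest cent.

Value at end of year 5: C₁ / (r − g) = 11,800.00 / (0.065 − 0.024) = 287,804.8780
Discount to today: PV = 287,804.8780 / (1 + 0.065)^5 = 287,804.8780 / 1.370087 = 210,063.27

210063.27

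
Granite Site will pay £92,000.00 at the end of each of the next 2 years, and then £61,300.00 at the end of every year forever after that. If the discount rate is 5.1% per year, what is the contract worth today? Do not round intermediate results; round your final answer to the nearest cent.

PV of 2-year annuity: £92,000.00 × [1 − (1+0.051)^−2] / 0.051 = 170823.67298
Perpetuity value at year 2: £61,300.00 / 0.051 = 1201960.78431
PV of perpetuity: 1201960.78431 / (1+0.051)^2 = 1088140.22829
Total PV = 170823.67298 + 1088140.22829 = 1258963.90128

£1258963.90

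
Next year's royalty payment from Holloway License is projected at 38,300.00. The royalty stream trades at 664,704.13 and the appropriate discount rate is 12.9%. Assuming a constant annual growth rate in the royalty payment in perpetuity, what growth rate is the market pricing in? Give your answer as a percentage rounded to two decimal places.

P = D₁/(r−g) ⇒ g = r − D₁/P = 0.129 − 38,300.00/664,704.13 = 0.071380

7.14%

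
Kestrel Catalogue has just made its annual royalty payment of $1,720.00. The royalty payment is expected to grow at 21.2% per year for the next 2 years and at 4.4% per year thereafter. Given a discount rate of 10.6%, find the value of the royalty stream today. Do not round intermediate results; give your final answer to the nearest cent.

D_1 = 2084.64000
D_2 = 2526.58368
Terminal value at year 2: TV = D_2×(1+g_2)/(r−g_2) = 2637.75336/0.062 = 42544.40906
P_0 = D_1/(1+r)^1 + D_2/(1+r)^2 + TV/(1+r)^2
    = 1884.84629 + 2065.49160 + 34780.21335 = 38730.55125

$38730.55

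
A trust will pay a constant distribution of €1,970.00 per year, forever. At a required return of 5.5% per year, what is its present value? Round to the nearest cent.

Level perpetuity: PV = C / r = €1,970.00 / 0.055 = €35,818.18

€35818.18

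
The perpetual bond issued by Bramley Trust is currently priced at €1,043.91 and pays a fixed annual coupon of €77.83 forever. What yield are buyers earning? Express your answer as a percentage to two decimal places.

P = C/r ⇒ r = C/P = €77.83/€1,043.91 = 0.074556

7.46%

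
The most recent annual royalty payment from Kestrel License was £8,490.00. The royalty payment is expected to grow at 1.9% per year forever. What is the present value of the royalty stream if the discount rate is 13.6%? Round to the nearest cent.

D₁ = D₀ × (1 + g) = £8,490.00 × 1.019 = £8,651.3100
Growing perpetuity: P = D₁ / (r − g) = £8,651.3100 / (0.136 − 0.019) = £73,942.82

£73942.82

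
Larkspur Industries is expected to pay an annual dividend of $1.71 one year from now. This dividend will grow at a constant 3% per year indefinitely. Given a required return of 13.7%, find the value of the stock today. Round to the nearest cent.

Growing perpetuity: P = D₁ / (r − g) = $1.7100 / (0.137 − 0.03) = $15.98

$15.98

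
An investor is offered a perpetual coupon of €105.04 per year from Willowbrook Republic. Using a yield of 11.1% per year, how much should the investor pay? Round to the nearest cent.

€946.31

Level perpetuity: PV = C / r = €105.04 / 0.111 = €946.31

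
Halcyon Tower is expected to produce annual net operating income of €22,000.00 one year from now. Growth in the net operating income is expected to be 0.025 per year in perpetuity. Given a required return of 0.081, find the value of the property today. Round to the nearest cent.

Growing perpetuity: P = D₁ / (r − g) = €22,000.0000 / (0.081 − 0.025) = €392,857.14

€392857.14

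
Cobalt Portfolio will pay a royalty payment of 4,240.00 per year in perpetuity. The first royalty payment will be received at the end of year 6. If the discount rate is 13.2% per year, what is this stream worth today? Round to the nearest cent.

Value at end of year 5: C / r = 4,240.00 / 0.132 = 32,121.2121
Discount to today: PV = 32,121.2121 / (1 + 0.132)^5 = 32,121.2121 / 1.858798 = 17,280.64

17280.64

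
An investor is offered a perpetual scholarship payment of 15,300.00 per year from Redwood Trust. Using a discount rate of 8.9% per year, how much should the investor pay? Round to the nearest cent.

Level perpetuity: PV = C / r = 15,300.00 / 0.089 = 171,910.11

171910.11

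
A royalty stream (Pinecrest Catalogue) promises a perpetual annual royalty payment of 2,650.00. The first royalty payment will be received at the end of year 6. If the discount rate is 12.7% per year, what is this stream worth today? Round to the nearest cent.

11476.85

Value at end of year 5: C / r = 2,650.00 / 0.127 = 20,866.1417
Discount to today: PV = 20,866.1417 / (1 + 0.127)^5 = 20,866.1417 / 1.818108 = 11,476.85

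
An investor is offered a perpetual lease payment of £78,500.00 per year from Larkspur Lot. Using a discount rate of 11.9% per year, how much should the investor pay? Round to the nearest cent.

£659663.87

Level perpetuity: PV = C / r = £78,500.00 / 0.119 = £659,663.87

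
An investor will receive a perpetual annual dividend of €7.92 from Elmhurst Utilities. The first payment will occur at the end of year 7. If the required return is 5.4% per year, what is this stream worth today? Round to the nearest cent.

Value at end of year 6: C / r = €7.92 / 0.054 = €146.6667
Discount to today: PV = €146.6667 / (1 + 0.054)^6 = €146.6667 / 1.371020 = €106.98

€106.98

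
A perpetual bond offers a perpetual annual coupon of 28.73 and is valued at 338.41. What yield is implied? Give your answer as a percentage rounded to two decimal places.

P = C/r ⇒ r = C/P = 28.73/338.41 = 0.084897

8.49%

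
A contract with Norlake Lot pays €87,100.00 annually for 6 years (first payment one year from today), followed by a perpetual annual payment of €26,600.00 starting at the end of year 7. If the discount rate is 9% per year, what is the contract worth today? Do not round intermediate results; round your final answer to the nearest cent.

PV of 6-year annuity: €87,100.00 × [1 − (1+0.09)^−6] / 0.09 = 390723.50921
Perpetuity value at year 6: €26,600.00 / 0.09 = 295555.55556
PV of perpetuity: 295555.55556 / (1+0.09)^6 = 176230.12106
Total PV = 390723.50921 + 176230.12106 = 566953.63026

€566953.63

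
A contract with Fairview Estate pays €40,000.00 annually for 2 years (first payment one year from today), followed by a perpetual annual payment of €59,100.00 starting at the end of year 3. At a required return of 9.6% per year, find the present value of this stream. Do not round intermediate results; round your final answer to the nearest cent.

€582297.44

PV of 2-year annuity: €40,000.00 × [1 − (1+0.096)^−2] / 0.096 = 69795.94011
Perpetuity value at year 2: €59,100.00 / 0.096 = 615625.00000
PV of perpetuity: 615625.00000 / (1+0.096)^2 = 512501.49848
Total PV = 69795.94011 + 512501.49848 = 582297.43860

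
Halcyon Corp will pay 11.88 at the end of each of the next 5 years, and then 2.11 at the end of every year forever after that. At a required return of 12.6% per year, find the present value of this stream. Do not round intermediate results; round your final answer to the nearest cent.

PV of 5-year annuity: 11.88 × [1 − (1+0.126)^−5] / 0.126 = 42.19576
Perpetuity value at year 5: 2.11 / 0.126 = 16.74603
PV of perpetuity: 16.74603 / (1+0.126)^5 = 9.25167
Total PV = 42.19576 + 9.25167 = 51.44743

51.45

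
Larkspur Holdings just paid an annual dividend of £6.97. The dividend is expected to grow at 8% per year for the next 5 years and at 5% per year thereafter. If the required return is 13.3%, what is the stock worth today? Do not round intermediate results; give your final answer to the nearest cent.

D_1 = 7.52760
D_2 = 8.12981
D_3 = 8.78019
D_4 = 9.48261
D_5 = 10.24122
Terminal value at year 5: TV = D_5×(1+g_2)/(r−g_2) = 10.75328/0.083 = 129.55756
P_0 = D_1/(1+r)^1 + D_2/(1+r)^2 + D_3/(1+r)^3 + D_4/(1+r)^4 + D_5/(1+r)^5 + TV/(1+r)^5
    = 6.64395 + 6.33316 + 6.03690 + 5.75451 + 5.48532 + 69.39261 = 99.64646

£99.65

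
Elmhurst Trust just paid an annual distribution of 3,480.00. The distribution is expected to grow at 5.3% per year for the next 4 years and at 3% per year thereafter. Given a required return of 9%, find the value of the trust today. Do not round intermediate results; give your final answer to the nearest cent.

64810.40

D_1 = 3664.44000
D_2 = 3858.65532
D_3 = 4063.16405
D_4 = 4278.51175
Terminal value at year 4: TV = D_4×(1+g_2)/(r−g_2) = 4406.86710/0.06 = 73447.78499
P_0 = D_1/(1+r)^1 + D_2/(1+r)^2 + D_3/(1+r)^3 + D_4/(1+r)^4 + TV/(1+r)^4
    = 3361.87156 + 3247.75298 + 3137.50816 + 3031.00559 + 52032.26258 = 64810.40087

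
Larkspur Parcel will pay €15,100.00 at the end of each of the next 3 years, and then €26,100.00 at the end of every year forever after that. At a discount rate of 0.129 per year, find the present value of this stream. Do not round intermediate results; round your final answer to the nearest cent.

PV of 3-year annuity: €15,100.00 × [1 − (1+0.129)^−3] / 0.129 = 35714.03073
Perpetuity value at year 3: €26,100.00 / 0.129 = 202325.58140
PV of perpetuity: 202325.58140 / (1+0.129)^3 = 140594.70708
Total PV = 35714.03073 + 140594.70708 = 176308.73781

€176308.74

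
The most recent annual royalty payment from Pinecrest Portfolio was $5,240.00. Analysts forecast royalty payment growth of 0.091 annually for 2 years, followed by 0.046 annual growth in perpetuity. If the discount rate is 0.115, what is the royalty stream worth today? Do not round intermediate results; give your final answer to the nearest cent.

$86196.59

D_1 = 5716.84000
D_2 = 6237.07244
Terminal value at year 2: TV = D_2×(1+g_2)/(r−g_2) = 6523.97777/0.069 = 94550.40250
P_0 = D_1/(1+r)^1 + D_2/(1+r)^2 + TV/(1+r)^2
    = 5127.21076 + 5016.84928 + 76052.52669 = 86196.58673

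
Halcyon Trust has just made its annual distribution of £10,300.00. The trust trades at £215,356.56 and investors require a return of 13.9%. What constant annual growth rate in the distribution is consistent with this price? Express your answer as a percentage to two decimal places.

8.70%

P = D₀(1+g)/(r−g) ⇒ P(r−g) = D₀(1+g) ⇒ g(P+D₀) = P·r − D₀
g = (P·r − D₀)/(P + D₀) = (£215,356.56×0.139 − £10,300.00) / (£215,356.56 + £10,300.00) = 0.087011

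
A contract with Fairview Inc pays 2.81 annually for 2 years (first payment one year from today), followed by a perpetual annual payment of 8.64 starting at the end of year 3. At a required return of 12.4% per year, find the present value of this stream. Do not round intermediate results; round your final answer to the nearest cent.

PV of 2-year annuity: 2.81 × [1 − (1+0.124)^−2] / 0.124 = 4.72420
Perpetuity value at year 2: 8.64 / 0.124 = 69.67742
PV of perpetuity: 69.67742 / (1+0.124)^2 = 55.15177
Total PV = 4.72420 + 55.15177 = 59.87597

59.88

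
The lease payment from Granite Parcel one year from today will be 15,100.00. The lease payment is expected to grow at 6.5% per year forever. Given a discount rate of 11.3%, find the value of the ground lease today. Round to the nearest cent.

Growing perpetuity: P = D₁ / (r − g) = 15,100.0000 / (0.113 − 0.065) = 314,583.33

314583.33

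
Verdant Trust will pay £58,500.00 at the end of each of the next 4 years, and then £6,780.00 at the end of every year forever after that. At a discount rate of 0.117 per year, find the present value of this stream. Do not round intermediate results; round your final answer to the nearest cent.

£216038.17

PV of 4-year annuity: £58,500.00 × [1 − (1+0.117)^−4] / 0.117 = 178813.47855
Perpetuity value at year 4: £6,780.00 / 0.117 = 57948.71795
PV of perpetuity: 57948.71795 / (1+0.117)^4 = 37224.69428
Total PV = 178813.47855 + 37224.69428 = 216038.17283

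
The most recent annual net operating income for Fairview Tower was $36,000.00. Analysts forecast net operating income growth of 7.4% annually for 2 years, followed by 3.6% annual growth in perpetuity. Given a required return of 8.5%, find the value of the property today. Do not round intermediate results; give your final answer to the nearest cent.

D_1 = 38664.00000
D_2 = 41525.13600
Terminal value at year 2: TV = D_2×(1+g_2)/(r−g_2) = 43020.04090/0.049 = 877960.01829
P_0 = D_1/(1+r)^1 + D_2/(1+r)^2 + TV/(1+r)^2
    = 35635.02304 + 35273.74631 + 745787.77913 = 816696.54848

$816696.55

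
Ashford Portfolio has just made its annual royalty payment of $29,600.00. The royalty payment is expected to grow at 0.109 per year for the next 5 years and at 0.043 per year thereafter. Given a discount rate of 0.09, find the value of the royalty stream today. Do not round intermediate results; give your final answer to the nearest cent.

D_1 = 32826.40000
D_2 = 36404.47760
D_3 = 40372.56566
D_4 = 44773.17532
D_5 = 49653.45142
Terminal value at year 5: TV = D_5×(1+g_2)/(r−g_2) = 51788.54984/0.047 = 1101884.03906
P_0 = D_1/(1+r)^1 + D_2/(1+r)^2 + D_3/(1+r)^3 + D_4/(1+r)^4 + D_5/(1+r)^5 + TV/(1+r)^5
    = 30115.96330 + 30640.92046 + 31175.02825 + 31718.44617 + 32271.33652 + 716149.02105 = 872070.71575

$872070.72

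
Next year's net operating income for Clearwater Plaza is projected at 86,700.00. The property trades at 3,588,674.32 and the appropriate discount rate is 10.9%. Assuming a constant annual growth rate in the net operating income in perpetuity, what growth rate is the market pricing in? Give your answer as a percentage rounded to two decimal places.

8.48%

P = D₁/(r−g) ⇒ g = r − D₁/P = 0.109 − 86,700.00/3,588,674.32 = 0.084841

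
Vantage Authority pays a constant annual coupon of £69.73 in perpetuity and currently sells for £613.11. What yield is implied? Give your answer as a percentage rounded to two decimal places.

11.37%

P = C/r ⇒ r = C/P = £69.73/£613.11 = 0.113732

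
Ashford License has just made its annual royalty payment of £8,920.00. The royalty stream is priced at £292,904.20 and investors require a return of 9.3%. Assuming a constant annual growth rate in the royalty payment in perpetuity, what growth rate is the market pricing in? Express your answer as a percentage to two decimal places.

6.07%

P = D₀(1+g)/(r−g) ⇒ P(r−g) = D₀(1+g) ⇒ g(P+D₀) = P·r − D₀
g = (P·r − D₀)/(P + D₀) = (£292,904.20×0.093 − £8,920.00) / (£292,904.20 + £8,920.00) = 0.060698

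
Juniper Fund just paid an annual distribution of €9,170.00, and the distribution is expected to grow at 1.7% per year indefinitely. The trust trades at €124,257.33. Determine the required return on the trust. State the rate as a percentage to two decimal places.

D₁ = €9,170.00 × 1.017 = €9,325.8900
P = D₁/(r − g) ⇒ r = D₁/P + g = €9,325.8900/€124,257.33 + 0.017 = 0.075053 + 0.017 = 0.092053

9.21%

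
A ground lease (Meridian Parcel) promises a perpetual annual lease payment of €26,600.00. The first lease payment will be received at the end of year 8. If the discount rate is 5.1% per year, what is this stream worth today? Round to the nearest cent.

Value at end of year 7: C / r = €26,600.00 / 0.051 = €521,568.6275
Discount to today: PV = €521,568.6275 / (1 + 0.051)^7 = €521,568.6275 / 1.416508 = €368,207.35

€368207.35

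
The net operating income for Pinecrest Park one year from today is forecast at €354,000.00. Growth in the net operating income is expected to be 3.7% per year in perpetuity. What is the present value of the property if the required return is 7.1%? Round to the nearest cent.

Growing perpetuity: P = D₁ / (r − g) = €354,000.0000 / (0.071 − 0.037) = €10,411,764.71

€10411764.71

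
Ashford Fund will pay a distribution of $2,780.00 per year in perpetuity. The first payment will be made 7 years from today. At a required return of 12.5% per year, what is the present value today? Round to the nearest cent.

Value at end of year 6: C / r = $2,780.00 / 0.125 = $22,240.0000
Discount to today: PV = $22,240.0000 / (1 + 0.125)^6 = $22,240.0000 / 2.027287 = $10,970.33

$10970.33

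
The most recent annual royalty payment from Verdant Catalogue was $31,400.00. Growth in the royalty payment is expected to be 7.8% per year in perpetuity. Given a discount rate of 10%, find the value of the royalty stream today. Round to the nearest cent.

D₁ = D₀ × (1 + g) = $31,400.00 × 1.078 = $33,849.2000
Growing perpetuity: P = D₁ / (r − g) = $33,849.2000 / (0.1 − 0.078) = $1,538,600.00

$1538600.00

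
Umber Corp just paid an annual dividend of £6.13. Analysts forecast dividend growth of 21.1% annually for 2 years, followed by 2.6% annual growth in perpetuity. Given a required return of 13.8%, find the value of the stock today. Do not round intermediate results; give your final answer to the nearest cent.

D_1 = 7.42343
D_2 = 8.98977
Terminal value at year 2: TV = D_2×(1+g_2)/(r−g_2) = 9.22351/0.112 = 82.35275
P_0 = D_1/(1+r)^1 + D_2/(1+r)^2 + TV/(1+r)^2
    = 6.52322 + 6.94167 + 63.59070 = 77.05559

£77.06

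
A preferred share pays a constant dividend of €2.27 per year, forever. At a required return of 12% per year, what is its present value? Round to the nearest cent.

Level perpetuity: PV = C / r = €2.27 / 0.12 = €18.92

€18.92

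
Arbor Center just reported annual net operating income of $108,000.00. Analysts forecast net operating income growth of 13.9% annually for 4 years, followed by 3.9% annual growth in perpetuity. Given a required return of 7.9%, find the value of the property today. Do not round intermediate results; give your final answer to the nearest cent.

D_1 = 123012.00000
D_2 = 140110.66800
D_3 = 159586.05085
D_4 = 181768.51192
Terminal value at year 4: TV = D_4×(1+g_2)/(r−g_2) = 188857.48389/0.04 = 4721437.09713
P_0 = D_1/(1+r)^1 + D_2/(1+r)^2 + D_3/(1+r)^3 + D_4/(1+r)^4 + TV/(1+r)^4
    = 114005.56070 + 120345.07288 + 127037.10659 + 134101.26451 + 3483280.34576 = 3978769.35046

$3978769.35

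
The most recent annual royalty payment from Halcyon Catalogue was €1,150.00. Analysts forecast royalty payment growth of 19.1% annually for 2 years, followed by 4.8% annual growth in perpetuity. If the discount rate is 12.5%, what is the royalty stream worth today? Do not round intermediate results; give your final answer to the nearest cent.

D_1 = 1369.65000
D_2 = 1631.25315
Terminal value at year 2: TV = D_2×(1+g_2)/(r−g_2) = 1709.55330/0.077 = 22201.99092
P_0 = D_1/(1+r)^1 + D_2/(1+r)^2 + TV/(1+r)^2
    = 1217.46667 + 1288.89138 + 17542.31382 = 20048.67186

€20048.67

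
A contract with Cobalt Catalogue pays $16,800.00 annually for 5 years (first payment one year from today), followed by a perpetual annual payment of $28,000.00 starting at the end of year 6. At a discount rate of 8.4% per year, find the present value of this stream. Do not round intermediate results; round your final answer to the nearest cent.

PV of 5-year annuity: $16,800.00 × [1 − (1+0.084)^−5] / 0.084 = 66376.27182
Perpetuity value at year 5: $28,000.00 / 0.084 = 333333.33333
PV of perpetuity: 333333.33333 / (1+0.084)^5 = 222706.21363
Total PV = 66376.27182 + 222706.21363 = 289082.48545

$289082.49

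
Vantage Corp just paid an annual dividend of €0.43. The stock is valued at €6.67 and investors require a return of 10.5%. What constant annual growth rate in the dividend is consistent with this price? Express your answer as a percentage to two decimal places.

3.81%

P = D₀(1+g)/(r−g) ⇒ P(r−g) = D₀(1+g) ⇒ g(P+D₀) = P·r − D₀
g = (P·r − D₀)/(P + D₀) = (€6.67×0.105 − €0.43) / (€6.67 + €0.43) = 0.038077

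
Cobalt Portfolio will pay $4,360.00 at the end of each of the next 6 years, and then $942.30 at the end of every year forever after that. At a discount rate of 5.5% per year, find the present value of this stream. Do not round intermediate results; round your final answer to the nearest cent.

$34205.95

PV of 6-year annuity: $4,360.00 × [1 − (1+0.055)^−6] / 0.055 = 21780.51215
Perpetuity value at year 6: $942.30 / 0.055 = 17132.72727
PV of perpetuity: 17132.72727 / (1+0.055)^6 = 12425.43906
Total PV = 21780.51215 + 12425.43906 = 34205.95121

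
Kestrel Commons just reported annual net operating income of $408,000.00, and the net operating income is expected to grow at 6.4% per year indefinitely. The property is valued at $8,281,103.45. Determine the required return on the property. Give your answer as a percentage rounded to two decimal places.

11.64%

D₁ = $408,000.00 × 1.064 = $434,112.0000
P = D₁/(r − g) ⇒ r = D₁/P + g = $434,112.0000/$8,281,103.45 + 0.064 = 0.052422 + 0.064 = 0.116422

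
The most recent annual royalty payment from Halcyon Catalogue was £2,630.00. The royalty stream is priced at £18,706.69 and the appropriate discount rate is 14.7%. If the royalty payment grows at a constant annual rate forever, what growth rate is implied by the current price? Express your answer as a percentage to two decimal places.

0.56%

P = D₀(1+g)/(r−g) ⇒ P(r−g) = D₀(1+g) ⇒ g(P+D₀) = P·r − D₀
g = (P·r − D₀)/(P + D₀) = (£18,706.69×0.147 − £2,630.00) / (£18,706.69 + £2,630.00) = 0.005619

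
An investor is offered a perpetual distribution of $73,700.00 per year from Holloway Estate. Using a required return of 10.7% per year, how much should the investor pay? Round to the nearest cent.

$688785.05

Level perpetuity: PV = C / r = $73,700.00 / 0.107 = $688,785.05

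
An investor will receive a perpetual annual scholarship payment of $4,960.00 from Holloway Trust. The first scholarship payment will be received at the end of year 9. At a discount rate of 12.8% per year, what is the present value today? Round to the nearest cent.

$14784.24

Value at end of year 8: C / r = $4,960.00 / 0.128 = $38,750.0000
Discount to today: PV = $38,750.0000 / (1 + 0.128)^8 = $38,750.0000 / 2.621035 = $14,784.24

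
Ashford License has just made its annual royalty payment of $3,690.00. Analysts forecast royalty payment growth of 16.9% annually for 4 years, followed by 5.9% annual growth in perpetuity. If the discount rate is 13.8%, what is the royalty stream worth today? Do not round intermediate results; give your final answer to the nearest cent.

D_1 = 4313.61000
D_2 = 5042.61009
D_3 = 5894.81120
D_4 = 6891.03429
Terminal value at year 4: TV = D_4×(1+g_2)/(r−g_2) = 7297.60531/0.079 = 92374.75076
P_0 = D_1/(1+r)^1 + D_2/(1+r)^2 + D_3/(1+r)^3 + D_4/(1+r)^4 + TV/(1+r)^4
    = 3790.51845 + 3893.77511 + 3999.84455 + 4108.80341 + 55078.76977 = 70871.71130

$70871.71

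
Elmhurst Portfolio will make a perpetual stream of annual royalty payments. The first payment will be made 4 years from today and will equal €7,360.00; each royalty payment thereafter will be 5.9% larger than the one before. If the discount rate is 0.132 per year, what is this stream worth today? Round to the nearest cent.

Value at end of year 3: C₁ / (r − g) = €7,360.00 / (0.132 − 0.059) = €100,821.9178
Discount to today: PV = €100,821.9178 / (1 + 0.132)^3 = €100,821.9178 / 1.450572 = €69,504.94

€69504.94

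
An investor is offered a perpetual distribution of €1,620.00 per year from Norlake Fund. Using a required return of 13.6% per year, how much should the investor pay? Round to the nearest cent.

€11911.76

Level perpetuity: PV = C / r = €1,620.00 / 0.136 = €11,911.76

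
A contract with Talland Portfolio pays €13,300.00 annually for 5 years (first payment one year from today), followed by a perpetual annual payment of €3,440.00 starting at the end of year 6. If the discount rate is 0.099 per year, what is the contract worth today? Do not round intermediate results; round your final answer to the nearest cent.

PV of 5-year annuity: €13,300.00 × [1 − (1+0.099)^−5] / 0.099 = 50546.52823
Perpetuity value at year 5: €3,440.00 / 0.099 = 34747.47475
PV of perpetuity: 34747.47475 / (1+0.099)^5 = 21673.78624
Total PV = 50546.52823 + 21673.78624 = 72220.31447

€72220.31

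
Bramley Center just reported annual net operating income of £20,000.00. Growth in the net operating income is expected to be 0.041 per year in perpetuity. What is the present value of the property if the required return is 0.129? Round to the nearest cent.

D₁ = D₀ × (1 + g) = £20,000.00 × 1.041 = £20,820.0000
Growing perpetuity: P = D₁ / (r − g) = £20,820.0000 / (0.129 − 0.041) = £236,590.91

£236590.91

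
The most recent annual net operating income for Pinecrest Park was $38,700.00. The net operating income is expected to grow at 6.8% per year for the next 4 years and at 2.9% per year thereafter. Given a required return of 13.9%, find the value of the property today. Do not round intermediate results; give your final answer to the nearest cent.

$411982.69

D_1 = 41331.60000
D_2 = 44142.14880
D_3 = 47143.81492
D_4 = 50349.59433
Terminal value at year 4: TV = D_4×(1+g_2)/(r−g_2) = 51809.73257/0.11 = 470997.56880
P_0 = D_1/(1+r)^1 + D_2/(1+r)^2 + D_3/(1+r)^3 + D_4/(1+r)^4 + TV/(1+r)^4
    = 36287.62072 + 34025.61802 + 31904.61813 + 29915.83157 + 279849.00626 = 411982.69471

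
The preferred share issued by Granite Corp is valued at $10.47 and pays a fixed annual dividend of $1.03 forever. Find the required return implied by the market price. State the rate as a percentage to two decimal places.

9.84%

P = C/r ⇒ r = C/P = $1.03/$10.47 = 0.098376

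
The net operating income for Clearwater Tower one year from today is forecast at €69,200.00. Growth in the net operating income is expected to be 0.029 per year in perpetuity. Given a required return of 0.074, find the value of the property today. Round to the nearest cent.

€1537777.78

Growing perpetuity: P = D₁ / (r − g) = €69,200.0000 / (0.074 − 0.029) = €1,537,777.78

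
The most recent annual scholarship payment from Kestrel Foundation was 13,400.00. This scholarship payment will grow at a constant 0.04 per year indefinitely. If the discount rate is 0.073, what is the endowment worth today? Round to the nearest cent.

422303.03

D₁ = D₀ × (1 + g) = 13,400.00 × 1.04 = 13,936.0000
Growing perpetuity: P = D₁ / (r − g) = 13,936.0000 / (0.073 − 0.04) = 422,303.03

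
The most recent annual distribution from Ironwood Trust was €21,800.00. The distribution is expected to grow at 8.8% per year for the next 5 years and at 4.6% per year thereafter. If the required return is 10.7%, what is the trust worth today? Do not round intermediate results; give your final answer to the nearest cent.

€446333.20

D_1 = 23718.40000
D_2 = 25805.61920
D_3 = 28076.51369
D_4 = 30547.24689
D_5 = 33235.40462
Terminal value at year 5: TV = D_5×(1+g_2)/(r−g_2) = 34764.23323/0.061 = 569905.46285
P_0 = D_1/(1+r)^1 + D_2/(1+r)^2 + D_3/(1+r)^3 + D_4/(1+r)^4 + D_5/(1+r)^5 + TV/(1+r)^5
    = 21425.83559 + 21058.09316 + 20696.66247 + 20341.43520 + 19992.30488 + 342818.86722 = 446333.19852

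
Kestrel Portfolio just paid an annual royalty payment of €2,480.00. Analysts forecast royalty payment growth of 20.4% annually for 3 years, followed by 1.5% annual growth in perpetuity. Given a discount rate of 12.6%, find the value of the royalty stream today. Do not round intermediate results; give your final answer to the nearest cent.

D_1 = 2985.92000
D_2 = 3595.04768
D_3 = 4328.43741
Terminal value at year 3: TV = D_3×(1+g_2)/(r−g_2) = 4393.36397/0.111 = 39579.85557
P_0 = D_1/(1+r)^1 + D_2/(1+r)^2 + D_3/(1+r)^3 + TV/(1+r)^3
    = 2651.79396 + 2835.48839 + 3031.90766 + 27724.20066 = 36243.39067

€36243.39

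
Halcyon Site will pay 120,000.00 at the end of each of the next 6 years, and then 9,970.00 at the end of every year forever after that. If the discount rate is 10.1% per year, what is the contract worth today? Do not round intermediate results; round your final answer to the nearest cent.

PV of 6-year annuity: 120,000.00 × [1 − (1+0.101)^−6] / 0.101 = 521103.26222
Perpetuity value at year 6: 9,970.00 / 0.101 = 98712.87129
PV of perpetuity: 98712.87129 / (1+0.101)^6 = 55417.87525
Total PV = 521103.26222 + 55417.87525 = 576521.13747

576521.14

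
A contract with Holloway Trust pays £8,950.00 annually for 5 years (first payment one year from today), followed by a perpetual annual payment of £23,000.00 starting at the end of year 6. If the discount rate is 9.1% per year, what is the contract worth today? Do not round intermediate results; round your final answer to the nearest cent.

PV of 5-year annuity: £8,950.00 × [1 − (1+0.091)^−5] / 0.091 = 34722.23926
Perpetuity value at year 5: £23,000.00 / 0.091 = 252747.25275
PV of perpetuity: 252747.25275 / (1+0.091)^5 = 163516.91721
Total PV = 34722.23926 + 163516.91721 = 198239.15647

£198239.16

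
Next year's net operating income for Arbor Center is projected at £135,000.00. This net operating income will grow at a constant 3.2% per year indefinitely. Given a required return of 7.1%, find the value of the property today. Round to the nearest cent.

Growing perpetuity: P = D₁ / (r − g) = £135,000.0000 / (0.071 − 0.032) = £3,461,538.46

£3461538.46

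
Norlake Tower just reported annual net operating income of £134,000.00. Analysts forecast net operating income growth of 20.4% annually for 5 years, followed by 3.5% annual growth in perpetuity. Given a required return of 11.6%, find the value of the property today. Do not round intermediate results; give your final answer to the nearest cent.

D_1 = 161336.00000
D_2 = 194248.54400
D_3 = 233875.24698
D_4 = 281585.79736
D_5 = 339029.30002
Terminal value at year 5: TV = D_5×(1+g_2)/(r−g_2) = 350895.32552/0.081 = 4332041.05582
P_0 = D_1/(1+r)^1 + D_2/(1+r)^2 + D_3/(1+r)^3 + D_4/(1+r)^4 + D_5/(1+r)^5 + TV/(1+r)^5
    = 144566.30824 + 155965.80208 + 168264.18074 + 181532.32403 + 195846.70083 + 2502485.62174 = 3348660.93767

£3348660.94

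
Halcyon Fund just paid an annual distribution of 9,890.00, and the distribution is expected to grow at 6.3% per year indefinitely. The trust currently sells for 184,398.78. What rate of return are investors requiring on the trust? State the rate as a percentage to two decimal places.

12.00%

D₁ = 9,890.00 × 1.063 = 10,513.0700
P = D₁/(r − g) ⇒ r = D₁/P + g = 10,513.0700/184,398.78 + 0.063 = 0.057013 + 0.063 = 0.120013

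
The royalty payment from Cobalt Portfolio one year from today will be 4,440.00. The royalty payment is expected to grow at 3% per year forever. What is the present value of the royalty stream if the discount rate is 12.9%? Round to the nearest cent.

Growing perpetuity: P = D₁ / (r − g) = 4,440.0000 / (0.129 − 0.03) = 44,848.48

44848.48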